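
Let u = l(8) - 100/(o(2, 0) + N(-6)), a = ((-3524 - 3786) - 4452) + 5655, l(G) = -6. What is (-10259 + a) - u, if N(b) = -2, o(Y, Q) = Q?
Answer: -16410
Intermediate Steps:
a = -6107 (a = (-7310 - 4452) + 5655 = -11762 + 5655 = -6107)
u = 44 (u = -6 - 100/(0 - 2) = -6 - 100/(-2) = -6 - 100*(-½) = -6 + 50 = 44)
(-10259 + a) - u = (-10259 - 6107) - 1*44 = -16366 - 44 = -16410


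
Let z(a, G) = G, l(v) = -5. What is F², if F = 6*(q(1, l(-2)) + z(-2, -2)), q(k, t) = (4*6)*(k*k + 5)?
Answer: 725904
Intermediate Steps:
q(k, t) = 120 + 24*k² (q(k, t) = 24*(k² + 5) = 24*(5 + k²) = 120 + 24*k²)
F = 852 (F = 6*((120 + 24*1²) - 2) = 6*((120 + 24*1) - 2) = 6*((120 + 24) - 2) = 6*(144 - 2) = 6*142 = 852)
F² = 852² = 725904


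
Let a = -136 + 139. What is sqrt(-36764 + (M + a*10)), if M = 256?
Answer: I*sqrt(36478) ≈ 190.99*I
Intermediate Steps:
a = 3
sqrt(-36764 + (M + a*10)) = sqrt(-36764 + (256 + 3*10)) = sqrt(-36764 + (256 + 30)) = sqrt(-36764 + 286) = sqrt(-36478) = I*sqrt(36478)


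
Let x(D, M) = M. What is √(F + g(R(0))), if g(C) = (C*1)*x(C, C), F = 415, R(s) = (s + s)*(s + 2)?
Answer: √415 ≈ 20.372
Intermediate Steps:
R(s) = 2*s*(2 + s) (R(s) = (2*s)*(2 + s) = 2*s*(2 + s))
g(C) = C² (g(C) = (C*1)*C = C*C = C²)
√(F + g(R(0))) = √(415 + (2*0*(2 + 0))²) = √(415 + (2*0*2)²) = √(415 + 0²) = √(415 + 0) = √415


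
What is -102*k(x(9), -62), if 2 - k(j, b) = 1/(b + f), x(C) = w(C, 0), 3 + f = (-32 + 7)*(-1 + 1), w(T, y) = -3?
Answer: -13362/65 ≈ -205.57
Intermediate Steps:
f = -3 (f = -3 + (-32 + 7)*(-1 + 1) = -3 - 25*0 = -3 + 0 = -3)
x(C) = -3
k(j, b) = 2 - 1/(-3 + b) (k(j, b) = 2 - 1/(b - 3) = 2 - 1/(-3 + b))
-102*k(x(9), -62) = -102*(-7 + 2*(-62))/(-3 - 62) = -102*(-7 - 124)/(-65) = -(-102)*(-131)/65 = -102*131/65 = -13362/65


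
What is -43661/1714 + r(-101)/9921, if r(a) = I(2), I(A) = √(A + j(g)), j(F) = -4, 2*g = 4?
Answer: -43661/1714 + I*√2/9921 ≈ -25.473 + 0.00014255*I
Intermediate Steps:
g = 2 (g = (½)*4 = 2)
I(A) = √(-4 + A) (I(A) = √(A - 4) = √(-4 + A))
r(a) = I*√2 (r(a) = √(-4 + 2) = √(-2) = I*√2)
-43661/1714 + r(-101)/9921 = -43661/1714 + (I*√2)/9921 = -43661*1/1714 + (I*√2)*(1/9921) = -43661/1714 + I*√2/9921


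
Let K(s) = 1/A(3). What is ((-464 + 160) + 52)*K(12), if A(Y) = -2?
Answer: 126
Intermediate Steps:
K(s) = -½ (K(s) = 1/(-2) = -½)
((-464 + 160) + 52)*K(12) = ((-464 + 160) + 52)*(-½) = (-304 + 52)*(-½) = -252*(-½) = 126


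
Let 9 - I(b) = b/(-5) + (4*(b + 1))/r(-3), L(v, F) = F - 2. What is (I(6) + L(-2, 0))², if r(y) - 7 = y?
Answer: 36/25 ≈ 1.4400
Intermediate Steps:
r(y) = 7 + y
L(v, F) = -2 + F
I(b) = 8 - 4*b/5 (I(b) = 9 - (b/(-5) + (4*(b + 1))/(7 - 3)) = 9 - (b*(-⅕) + (4*(1 + b))/4) = 9 - (-b/5 + (4 + 4*b)*(¼)) = 9 - (-b/5 + (1 + b)) = 9 - (1 + 4*b/5) = 9 + (-1 - 4*b/5) = 8 - 4*b/5)
(I(6) + L(-2, 0))² = ((8 - ⅘*6) + (-2 + 0))² = ((8 - 24/5) - 2)² = (16/5 - 2)² = (6/5)² = 36/25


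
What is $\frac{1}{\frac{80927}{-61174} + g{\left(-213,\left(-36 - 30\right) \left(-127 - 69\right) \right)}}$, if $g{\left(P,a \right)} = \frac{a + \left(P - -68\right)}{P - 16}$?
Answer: $- \frac{14008846}{801008917} \approx -0.017489$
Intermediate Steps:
$g{\left(P,a \right)} = \frac{68 + P + a}{-16 + P}$ ($g{\left(P,a \right)} = \frac{a + \left(P + 68\right)}{-16 + P} = \frac{a + \left(68 + P\right)}{-16 + P} = \frac{68 + P + a}{-16 + P}$)
$\frac{1}{\frac{80927}{-61174} + g{\left(-213,\left(-36 - 30\right) \left(-127 - 69\right) \right)}} = \frac{1}{\frac{80927}{-61174} + \frac{68 - 213 + \left(-36 - 30\right) \left(-127 - 69\right)}{-16 - 213}} = \frac{1}{80927 \left(- \frac{1}{61174}\right) + \frac{68 - 213 - -12936}{-229}} = \frac{1}{- \frac{80927}{61174} - \frac{68 - 213 + 12936}{229}} = \frac{1}{- \frac{80927}{61174} - \frac{12791}{229}} = \frac{1}{- \frac{801008917}{14008846}} = - \frac{14008846}{801008917}$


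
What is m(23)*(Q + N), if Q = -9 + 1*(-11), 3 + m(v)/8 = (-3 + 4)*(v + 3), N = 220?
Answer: 36800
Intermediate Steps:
m(v) = 8*v (m(v) = -24 + 8*((-3 + 4)*(v + 3)) = -24 + 8*(1*(3 + v)) = -24 + 8*(3 + v) = -24 + (24 + 8*v) = 8*v)
Q = -20 (Q = -9 - 11 = -20)
m(23)*(Q + N) = (8*23)*(-20 + 220) = 184*200 = 36800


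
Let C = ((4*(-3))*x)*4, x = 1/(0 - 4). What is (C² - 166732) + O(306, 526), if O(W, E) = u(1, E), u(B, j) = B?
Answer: -166587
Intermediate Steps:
x = -¼ (x = 1/(-4) = -¼ ≈ -0.25000)
O(W, E) = 1
C = 12 (C = ((4*(-3))*(-¼))*4 = -12*(-¼)*4 = 3*4 = 12)
(C² - 166732) + O(306, 526) = (12² - 166732) + 1 = (144 - 166732) + 1 = -166588 + 1 = -166587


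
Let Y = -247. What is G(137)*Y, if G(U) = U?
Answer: -33839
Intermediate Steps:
G(137)*Y = 137*(-247) = -33839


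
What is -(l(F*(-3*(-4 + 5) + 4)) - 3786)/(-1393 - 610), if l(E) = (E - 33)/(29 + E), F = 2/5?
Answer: -556705/294441 ≈ -1.8907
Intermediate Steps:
F = 2/5 (F = 2*(1/5) = 2/5 ≈ 0.40000)
l(E) = (-33 + E)/(29 + E)
-(l(F*(-3*(-4 + 5) + 4)) - 3786)/(-1393 - 610) = -((-33 + 2*(-3*(-4 + 5) + 4)/5)/(29 + 2*(-3*(-4 + 5) + 4)/5) - 3786)/(-1393 - 610) = -((-33 + 2*(-3*1 + 4)/5)/(29 + 2*(-3*1 + 4)/5) - 3786)/(-2003) = -((-33 + 2*(-3 + 4)/5)/(29 + 2*(-3 + 4)/5) - 3786)*(-1)/2003 = -((-33 + (2/5)*1)/(29 + (2/5)*1) - 3786)*(-1)/2003 = -((-33 + 2/5)/(29 + 2/5) - 3786)*(-1)/2003 = -(-163/5/(147/5) - 3786)*(-1)/2003 = -((5/147)*(-163/5) - 3786)*(-1)/2003 = -(-163/147 - 3786)*(-1)/2003 = -(-556705)*(-1)/(147*2003) = -1*556705/294441 = -556705/294441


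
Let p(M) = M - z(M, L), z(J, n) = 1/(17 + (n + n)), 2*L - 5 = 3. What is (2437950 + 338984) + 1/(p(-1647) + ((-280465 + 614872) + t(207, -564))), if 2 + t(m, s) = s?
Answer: 23062017552991/8304849 ≈ 2.7769e+6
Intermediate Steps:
L = 4 (L = 5/2 + (½)*3 = 5/2 + 3/2 = 4)
t(m, s) = -2 + s
z(J, n) = 1/(17 + 2*n)
p(M) = -1/25 + M (p(M) = M - 1/(17 + 2*4) = M - 1/(17 + 8) = M - 1/25 = -1/25 + M)
(2437950 + 338984) + 1/(p(-1647) + ((-280465 + 614872) + t(207, -564))) = (2437950 + 338984) + 1/((-1/25 - 1647) + ((-280465 + 614872) + (-2 - 564))) = 2776934 + 1/(-41176/25 + (334407 - 566)) = 2776934 + 1/(-41176/25 + 333841) = 2776934 + 1/(8304849/25) = 2776934 + 25/8304849 = 23062017552991/8304849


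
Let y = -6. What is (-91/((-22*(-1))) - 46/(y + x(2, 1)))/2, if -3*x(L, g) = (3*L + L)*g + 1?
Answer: 193/396 ≈ 0.48737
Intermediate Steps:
x(L, g) = -⅓ - 4*L*g/3 (x(L, g) = -((3*L + L)*g + 1)/3 = -((4*L)*g + 1)/3 = -(4*L*g + 1)/3 = -(1 + 4*L*g)/3 = -⅓ - 4*L*g/3)
(-91/((-22*(-1))) - 46/(y + x(2, 1)))/2 = (-91/((-22*(-1))) - 46/(-6 + (-⅓ - 4/3*2*1)))/2 = (-91/22 - 46/(-6 + (-⅓ - 8/3)))*(½) = (-91*1/22 - 46/(-6 - 3))*(½) = (-91/22 - 46/(-9))*(½) = (-91/22 - 46*(-⅑))*(½) = (-91/22 + 46/9)*(½) = (193/198)*(½) = 193/396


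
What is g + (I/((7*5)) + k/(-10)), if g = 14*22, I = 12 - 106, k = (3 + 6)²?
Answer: 4161/14 ≈ 297.21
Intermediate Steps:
k = 81 (k = 9² = 81)
I = -94
g = 308
g + (I/((7*5)) + k/(-10)) = 308 + (-94/(7*5) + 81/(-10)) = 308 + (-94/35 + 81*(-⅒)) = 308 + (-94*1/35 - 81/10) = 308 + (-94/35 - 81/10) = 308 - 151/14 = 4161/14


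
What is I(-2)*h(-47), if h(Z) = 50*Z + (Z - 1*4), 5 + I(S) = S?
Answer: 16807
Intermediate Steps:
I(S) = -5 + S
h(Z) = -4 + 51*Z (h(Z) = 50*Z + (Z - 4) = 50*Z + (-4 + Z) = -4 + 51*Z)
I(-2)*h(-47) = (-5 - 2)*(-4 + 51*(-47)) = -7*(-4 - 2397) = -7*(-2401) = 16807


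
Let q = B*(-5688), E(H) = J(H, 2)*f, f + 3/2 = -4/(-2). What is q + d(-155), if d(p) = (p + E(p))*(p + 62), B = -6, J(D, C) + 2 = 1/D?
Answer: 486363/10 ≈ 48636.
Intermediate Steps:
J(D, C) = -2 + 1/D
f = ½ (f = -3/2 - 4/(-2) = -3/2 - 4*(-½) = -3/2 + 2 = ½ ≈ 0.50000)
E(H) = -1 + 1/(2*H) (E(H) = (-2 + 1/H)*(½) = -1 + 1/(2*H))
q = 34128 (q = -6*(-5688) = 34128)
d(p) = (62 + p)*(p + (½ - p)/p) (d(p) = (p + (½ - p)/p)*(p + 62) = (p + (½ - p)/p)*(62 + p) = (62 + p)*(p + (½ - p)/p))
q + d(-155) = 34128 + (-123/2 + (-155)² + 31/(-155) + 61*(-155)) = 34128 + (-123/2 + 24025 + 31*(-1/155) - 9455) = 34128 + (-123/2 + 24025 - ⅕ - 9455) = 34128 + 145083/10 = 486363/10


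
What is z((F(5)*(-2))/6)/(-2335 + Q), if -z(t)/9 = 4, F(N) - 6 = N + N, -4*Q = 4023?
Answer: 144/13363 ≈ 0.010776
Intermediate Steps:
Q = -4023/4 (Q = -1/4*4023 = -4023/4 ≈ -1005.8)
F(N) = 6 + 2*N (F(N) = 6 + (N + N) = 6 + 2*N)
z(t) = -36 (z(t) = -9*4 = -36)
z((F(5)*(-2))/6)/(-2335 + Q) = -36/(-2335 - 4023/4) = -36/(-13363/4) = -36*(-4/13363) = 144/13363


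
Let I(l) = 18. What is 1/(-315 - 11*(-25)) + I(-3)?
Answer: 719/40 ≈ 17.975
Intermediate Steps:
1/(-315 - 11*(-25)) + I(-3) = 1/(-315 - 11*(-25)) + 18 = 1/(-315 + 275) + 18 = 1/(-40) + 18 = -1/40 + 18 = 719/40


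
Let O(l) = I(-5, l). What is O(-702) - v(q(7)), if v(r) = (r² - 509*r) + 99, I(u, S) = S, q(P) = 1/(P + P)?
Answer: -149871/196 ≈ -764.65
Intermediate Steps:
q(P) = 1/(2*P)
O(l) = l
v(r) = 99 + r² - 509*r
O(-702) - v(q(7)) = -702 - (99 + ((½)/7)² - 509/(2*7)) = -702 - (99 + ((½)*(⅐))² - 509/(2*7)) = -702 - (99 + (1/14)² - 509*1/14) = -702 - (99 + 1/196 - 509/14) = -702 - 1*12279/196 = -702 - 12279/196 = -149871/196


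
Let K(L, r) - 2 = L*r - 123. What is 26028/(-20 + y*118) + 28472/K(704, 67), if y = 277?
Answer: 1077302834/768418651 ≈ 1.4020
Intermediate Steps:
K(L, r) = -121 + L*r (K(L, r) = 2 + (L*r - 123) = 2 + (-123 + L*r) = -121 + L*r)
26028/(-20 + y*118) + 28472/K(704, 67) = 26028/(-20 + 277*118) + 28472/(-121 + 704*67) = 26028/(-20 + 32686) + 28472/(-121 + 47168) = 26028/32666 + 28472/47047 = 26028*(1/32666) + 28472*(1/47047) = 13014/16333 + 28472/47047 = 1077302834/768418651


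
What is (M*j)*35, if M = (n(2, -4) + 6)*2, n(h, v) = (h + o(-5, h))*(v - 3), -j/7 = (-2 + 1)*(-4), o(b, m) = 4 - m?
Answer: 43120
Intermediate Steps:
j = -28 (j = -7*(-2 + 1)*(-4) = -(-7)*(-4) = -7*4 = -28)
n(h, v) = -12 + 4*v (n(h, v) = (h + (4 - h))*(v - 3) = 4*(-3 + v) = -12 + 4*v)
M = -44 (M = ((-12 + 4*(-4)) + 6)*2 = ((-12 - 16) + 6)*2 = (-28 + 6)*2 = -22*2 = -44)
(M*j)*35 = -44*(-28)*35 = 1232*35 = 43120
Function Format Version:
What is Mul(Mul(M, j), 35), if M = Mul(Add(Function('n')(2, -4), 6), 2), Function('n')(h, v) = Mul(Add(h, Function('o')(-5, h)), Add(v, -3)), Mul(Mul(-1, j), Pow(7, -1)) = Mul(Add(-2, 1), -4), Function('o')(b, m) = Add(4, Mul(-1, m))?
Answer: 43120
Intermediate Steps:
j = -28 (j = Mul(-7, Mul(Add(-2, 1), -4)) = Mul(-7, Mul(-1, -4)) = Mul(-7, 4) = -28)
Function('n')(h, v) = Add(-12, Mul(4, v)) (Function('n')(h, v) = Mul(Add(h, Add(4, Mul(-1, h))), Add(v, -3)) = Mul(4, Add(-3, v)) = Add(-12, Mul(4, v)))
M = -44 (M = Mul(Add(Add(-12, Mul(4, -4)), 6), 2) = Mul(Add(Add(-12, -16), 6), 2) = Mul(Add(-28, 6), 2) = Mul(-22, 2) = -44)
Mul(Mul(M, j), 35) = Mul(Mul(-44, -28), 35) = Mul(1232, 35) = 43120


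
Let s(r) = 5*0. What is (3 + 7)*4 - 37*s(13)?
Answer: 40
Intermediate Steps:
s(r) = 0
(3 + 7)*4 - 37*s(13) = (3 + 7)*4 - 37*0 = 10*4 + 0 = 40 + 0 = 40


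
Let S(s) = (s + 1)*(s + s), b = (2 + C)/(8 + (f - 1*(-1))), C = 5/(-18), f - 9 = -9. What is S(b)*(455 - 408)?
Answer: 281201/13122 ≈ 21.430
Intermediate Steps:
f = 0 (f = 9 - 9 = 0)
C = -5/18 (C = 5*(-1/18) = -5/18 ≈ -0.27778)
b = 31/162 (b = (2 - 5/18)/(8 + (0 - 1*(-1))) = 31/(18*(8 + (0 + 1))) = 31/(18*(8 + 1)) = (31/18)/9 = (31/18)*(1/9) = 31/162 ≈ 0.19136)
S(s) = 2*s*(1 + s) (S(s) = (1 + s)*(2*s) = 2*s*(1 + s))
S(b)*(455 - 408) = (2*(31/162)*(1 + 31/162))*(455 - 408) = (2*(31/162)*(193/162))*47 = (5983/13122)*47 = 281201/13122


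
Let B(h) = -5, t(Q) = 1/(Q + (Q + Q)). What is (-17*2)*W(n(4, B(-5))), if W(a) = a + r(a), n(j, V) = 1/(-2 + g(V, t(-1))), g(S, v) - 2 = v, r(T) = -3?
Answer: 204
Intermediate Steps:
t(Q) = 1/(3*Q) (t(Q) = 1/(Q + 2*Q) = 1/(3*Q))
g(S, v) = 2 + v
n(j, V) = -3 (n(j, V) = 1/(-2 + (2 + (⅓)/(-1))) = 1/(-2 + (2 + (⅓)*(-1))) = 1/(-2 + (2 - ⅓)) = 1/(-2 + 5/3) = 1/(-⅓) = -3)
W(a) = -3 + a (W(a) = a - 3 = -3 + a)
(-17*2)*W(n(4, B(-5))) = (-17*2)*(-3 - 3) = -34*(-6) = 204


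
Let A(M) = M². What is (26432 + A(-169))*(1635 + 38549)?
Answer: 2209838712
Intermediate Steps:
(26432 + A(-169))*(1635 + 38549) = (26432 + (-169)²)*(1635 + 38549) = (26432 + 28561)*40184 = 54993*40184 = 2209838712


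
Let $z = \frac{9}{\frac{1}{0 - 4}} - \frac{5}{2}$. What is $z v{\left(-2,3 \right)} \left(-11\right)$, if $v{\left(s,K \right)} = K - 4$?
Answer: $- \frac{847}{2} \approx -423.5$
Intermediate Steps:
$z = - \frac{77}{2}$ ($z = \frac{9}{\frac{1}{-4}} - \frac{5}{2} = \frac{9}{- \frac{1}{4}} - \frac{5}{2} = 9 \left(-4\right) - \frac{5}{2} = -36 - \frac{5}{2} = - \frac{77}{2} \approx -38.5$)
$v{\left(s,K \right)} = -4 + K$
$z v{\left(-2,3 \right)} \left(-11\right) = - \frac{77 \left(-4 + 3\right)}{2} \left(-11\right) = \left(- \frac{77}{2}\right) \left(-1\right) \left(-11\right) = \frac{77}{2} \left(-11\right) = - \frac{847}{2}$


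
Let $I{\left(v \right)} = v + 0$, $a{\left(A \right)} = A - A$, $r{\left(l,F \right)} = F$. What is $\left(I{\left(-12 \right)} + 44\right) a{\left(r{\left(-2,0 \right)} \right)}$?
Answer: $0$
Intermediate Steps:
$a{\left(A \right)} = 0$
$I{\left(v \right)} = v$
$\left(I{\left(-12 \right)} + 44\right) a{\left(r{\left(-2,0 \right)} \right)} = \left(-12 + 44\right) 0 = 32 \cdot 0 = 0$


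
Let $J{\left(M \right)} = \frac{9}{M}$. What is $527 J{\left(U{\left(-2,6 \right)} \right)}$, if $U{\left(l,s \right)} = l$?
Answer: $- \frac{4743}{2} \approx -2371.5$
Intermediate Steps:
$527 J{\left(U{\left(-2,6 \right)} \right)} = 527 \frac{9}{-2} = 527 \cdot 9 \left(- \frac{1}{2}\right) = 527 \left(- \frac{9}{2}\right) = - \frac{4743}{2}$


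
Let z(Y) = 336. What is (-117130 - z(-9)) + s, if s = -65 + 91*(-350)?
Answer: -149381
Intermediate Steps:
s = -31915 (s = -65 - 31850 = -31915)
(-117130 - z(-9)) + s = (-117130 - 1*336) - 31915 = (-117130 - 336) - 31915 = -117466 - 31915 = -149381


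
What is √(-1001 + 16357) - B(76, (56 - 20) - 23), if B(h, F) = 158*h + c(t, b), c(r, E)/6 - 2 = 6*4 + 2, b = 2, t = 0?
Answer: -12176 + 2*√3839 ≈ -12052.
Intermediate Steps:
c(r, E) = 168 (c(r, E) = 12 + 6*(6*4 + 2) = 12 + 6*(24 + 2) = 12 + 6*26 = 12 + 156 = 168)
B(h, F) = 168 + 158*h (B(h, F) = 158*h + 168 = 168 + 158*h)
√(-1001 + 16357) - B(76, (56 - 20) - 23) = √(-1001 + 16357) - (168 + 158*76) = √15356 - (168 + 12008) = 2*√3839 - 1*12176 = 2*√3839 - 12176 = -12176 + 2*√3839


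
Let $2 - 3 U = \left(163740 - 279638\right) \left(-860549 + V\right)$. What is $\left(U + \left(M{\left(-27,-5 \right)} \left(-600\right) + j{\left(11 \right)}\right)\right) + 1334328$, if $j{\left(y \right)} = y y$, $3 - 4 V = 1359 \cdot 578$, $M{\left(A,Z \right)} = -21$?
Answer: $- \frac{244982615257}{6} \approx -4.083 \cdot 10^{10}$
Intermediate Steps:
$V = - \frac{785499}{4}$ ($V = \frac{3}{4} - \frac{1359 \cdot 578}{4} = \frac{3}{4} - \frac{392751}{2} = - \frac{785499}{4} \approx -1.9637 \cdot 10^{5}$)
$j{\left(y \right)} = y^{2}$
$U = - \frac{244990697551}{6}$ ($U = \frac{2}{3} - \frac{\left(163740 - 279638\right) \left(-860549 - \frac{785499}{4}\right)}{3} = \frac{2}{3} - \frac{\left(163740 + \left(-740805 + 461167\right)\right) \left(- \frac{4227695}{4}\right)}{3} = \frac{2}{3} - \frac{\left(163740 - 279638\right) \left(- \frac{4227695}{4}\right)}{3} = \frac{2}{3} - \frac{\left(-115898\right) \left(- \frac{4227695}{4}\right)}{3} = \frac{2}{3} - \frac{244990697555}{6} = - \frac{244990697551}{6} \approx -4.0832 \cdot 10^{10}$)
$\left(U + \left(M{\left(-27,-5 \right)} \left(-600\right) + j{\left(11 \right)}\right)\right) + 1334328 = \left(- \frac{244990697551}{6} + \left(\left(-21\right) \left(-600\right) + 11^{2}\right)\right) + 1334328 = \left(- \frac{244990697551}{6} + \left(12600 + 121\right)\right) + 1334328 = \left(- \frac{244990697551}{6} + 12721\right) + 1334328 = - \frac{244990621225}{6} + 1334328 = - \frac{244982615257}{6}$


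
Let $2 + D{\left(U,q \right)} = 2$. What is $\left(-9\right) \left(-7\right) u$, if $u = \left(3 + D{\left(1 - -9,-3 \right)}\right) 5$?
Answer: $945$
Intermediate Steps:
$D{\left(U,q \right)} = 0$ ($D{\left(U,q \right)} = -2 + 2 = 0$)
$u = 15$ ($u = \left(3 + 0\right) 5 = 3 \cdot 5 = 15$)
$\left(-9\right) \left(-7\right) u = \left(-9\right) \left(-7\right) 15 = 63 \cdot 15 = 945$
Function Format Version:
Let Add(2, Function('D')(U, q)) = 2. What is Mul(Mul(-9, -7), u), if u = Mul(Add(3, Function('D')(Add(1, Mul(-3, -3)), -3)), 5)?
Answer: 945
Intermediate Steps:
Function('D')(U, q) = 0 (Function('D')(U, q) = Add(-2, 2) = 0)
u = 15 (u = Mul(Add(3, 0), 5) = Mul(3, 5) = 15)
Mul(Mul(-9, -7), u) = Mul(Mul(-9, -7), 15) = Mul(63, 15) = 945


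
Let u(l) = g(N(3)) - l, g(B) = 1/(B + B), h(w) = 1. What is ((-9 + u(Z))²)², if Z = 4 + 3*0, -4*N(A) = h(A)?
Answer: 50625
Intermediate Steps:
N(A) = -¼ (N(A) = -¼*1 = -¼)
Z = 4 (Z = 4 + 0 = 4)
g(B) = 1/(2*B)
u(l) = -2 - l (u(l) = 1/(2*(-¼)) - l = (½)*(-4) - l = -2 - l)
((-9 + u(Z))²)² = ((-9 + (-2 - 1*4))²)² = ((-9 + (-2 - 4))²)² = ((-9 - 6)²)² = ((-15)²)² = 225² = 50625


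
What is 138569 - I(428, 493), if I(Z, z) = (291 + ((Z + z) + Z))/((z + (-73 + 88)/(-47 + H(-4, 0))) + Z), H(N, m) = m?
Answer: 749510086/5409 ≈ 1.3857e+5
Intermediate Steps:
I(Z, z) = (291 + z + 2*Z)/(-15/47 + Z + z) (I(Z, z) = (291 + ((Z + z) + Z))/((z + (-73 + 88)/(-47 + 0)) + Z) = (291 + (z + 2*Z))/((z + 15/(-47)) + Z) = (291 + z + 2*Z)/((z + 15*(-1/47)) + Z) = (291 + z + 2*Z)/((z - 15/47) + Z) = (291 + z + 2*Z)/((-15/47 + z) + Z) = (291 + z + 2*Z)/(-15/47 + Z + z))
138569 - I(428, 493) = 138569 - 47*(291 + 493 + 2*428)/(-15 + 47*428 + 47*493) = 138569 - 47*(291 + 493 + 856)/(-15 + 20116 + 23171) = 138569 - 47*1640/43272 = 138569 - 1*9635/5409 = 138569 - 9635/5409 = 749510086/5409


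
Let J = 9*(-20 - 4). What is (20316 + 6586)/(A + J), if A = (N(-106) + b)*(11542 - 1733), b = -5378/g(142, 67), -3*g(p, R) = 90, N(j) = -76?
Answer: 403530/15190901 ≈ 0.026564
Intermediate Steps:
g(p, R) = -30 (g(p, R) = -1/3*90 = -30)
J = -216 (J = 9*(-24) = -216)
b = 2689/15 (b = -5378/(-30) = -5378*(-1/30) = 2689/15 ≈ 179.27)
A = 15194141/15 (A = (-76 + 2689/15)*(11542 - 1733) = (1549/15)*9809 = 15194141/15 ≈ 1.0129e+6)
(20316 + 6586)/(A + J) = (20316 + 6586)/(15194141/15 - 216) = 26902/(15190901/15) = 26902*(15/15190901) = 403530/15190901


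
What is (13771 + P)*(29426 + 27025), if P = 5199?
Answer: 1070875470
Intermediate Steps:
(13771 + P)*(29426 + 27025) = (13771 + 5199)*(29426 + 27025) = 18970*56451 = 1070875470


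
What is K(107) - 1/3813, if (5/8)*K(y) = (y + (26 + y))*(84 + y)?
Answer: 279660671/3813 ≈ 73344.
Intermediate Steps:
K(y) = 8*(26 + 2*y)*(84 + y)/5 (K(y) = 8*((y + (26 + y))*(84 + y))/5 = 8*((26 + 2*y)*(84 + y))/5 = 8*(26 + 2*y)*(84 + y)/5)
K(107) - 1/3813 = (17472/5 + (16/5)*107² + (1552/5)*107) - 1/3813 = (17472/5 + (16/5)*11449 + 166064/5) - 1*1/3813 = (17472/5 + 183184/5 + 166064/5) - 1/3813 = 73344 - 1/3813 = 279660671/3813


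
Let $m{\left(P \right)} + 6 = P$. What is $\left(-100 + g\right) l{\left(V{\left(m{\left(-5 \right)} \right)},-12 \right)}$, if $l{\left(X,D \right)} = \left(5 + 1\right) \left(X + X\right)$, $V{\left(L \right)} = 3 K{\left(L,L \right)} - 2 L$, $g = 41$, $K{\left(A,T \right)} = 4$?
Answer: $-24072$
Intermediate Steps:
$m{\left(P \right)} = -6 + P$
$V{\left(L \right)} = 12 - 2 L$ ($V{\left(L \right)} = 3 \cdot 4 - 2 L = 12 - 2 L$)
$l{\left(X,D \right)} = 12 X$ ($l{\left(X,D \right)} = 6 \cdot 2 X = 12 X$)
$\left(-100 + g\right) l{\left(V{\left(m{\left(-5 \right)} \right)},-12 \right)} = \left(-100 + 41\right) 12 \left(12 - 2 \left(-6 - 5\right)\right) = - 59 \cdot 12 \left(12 - -22\right) = - 59 \cdot 12 \left(12 + 22\right) = - 59 \cdot 12 \cdot 34 = \left(-59\right) 408 = -24072$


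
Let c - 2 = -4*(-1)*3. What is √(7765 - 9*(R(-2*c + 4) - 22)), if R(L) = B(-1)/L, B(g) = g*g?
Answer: √127414/4 ≈ 89.238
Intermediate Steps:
B(g) = g²
c = 14 (c = 2 - 4*(-1)*3 = 2 + 4*3 = 2 + 12 = 14)
R(L) = 1/L (R(L) = (-1)²/L = 1/L)
√(7765 - 9*(R(-2*c + 4) - 22)) = √(7765 - 9*(1/(-2*14 + 4) - 22)) = √(7765 - 9*(1/(-28 + 4) - 22)) = √(7765 - 9*(1/(-24) - 22)) = √(7765 - 9*(-1/24 - 22)) = √(7765 - 9*(-529/24)) = √(7765 + 1587/8) = √(63707/8) = √127414/4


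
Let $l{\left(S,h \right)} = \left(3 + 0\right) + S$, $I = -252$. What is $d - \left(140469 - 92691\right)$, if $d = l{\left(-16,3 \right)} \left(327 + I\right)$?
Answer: $-48753$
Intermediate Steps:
$l{\left(S,h \right)} = 3 + S$
$d = -975$ ($d = \left(3 - 16\right) \left(327 - 252\right) = \left(-13\right) 75 = -975$)
$d - \left(140469 - 92691\right) = -975 - \left(140469 - 92691\right) = -975 - 47778 = -48753$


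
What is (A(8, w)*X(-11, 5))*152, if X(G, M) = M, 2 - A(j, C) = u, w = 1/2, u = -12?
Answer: 10640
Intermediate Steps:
w = ½ (w = 1*(½) = ½ ≈ 0.50000)
A(j, C) = 14 (A(j, C) = 2 - 1*(-12) = 2 + 12 = 14)
(A(8, w)*X(-11, 5))*152 = (14*5)*152 = 70*152 = 10640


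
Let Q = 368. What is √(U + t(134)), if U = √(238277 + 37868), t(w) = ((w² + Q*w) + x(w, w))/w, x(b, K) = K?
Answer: √(503 + √276145) ≈ 32.070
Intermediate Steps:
t(w) = (w² + 369*w)/w (t(w) = ((w² + 368*w) + w)/w = (w² + 369*w)/w)
U = √276145 ≈ 525.50
√(U + t(134)) = √(√276145 + (369 + 134)) = √(√276145 + 503) = √(503 + √276145)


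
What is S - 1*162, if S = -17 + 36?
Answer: -143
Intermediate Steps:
S = 19
S - 1*162 = 19 - 1*162 = 19 - 162 = -143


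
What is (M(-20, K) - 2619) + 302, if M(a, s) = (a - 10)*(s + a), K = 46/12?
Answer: -1832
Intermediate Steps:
K = 23/6 (K = 46*(1/12) = 23/6 ≈ 3.8333)
M(a, s) = (-10 + a)*(a + s)
(M(-20, K) - 2619) + 302 = (((-20)² - 10*(-20) - 10*23/6 - 20*23/6) - 2619) + 302 = ((400 + 200 - 115/3 - 230/3) - 2619) + 302 = (485 - 2619) + 302 = -2134 + 302 = -1832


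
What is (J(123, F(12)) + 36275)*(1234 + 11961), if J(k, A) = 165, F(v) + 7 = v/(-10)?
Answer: 480825800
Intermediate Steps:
F(v) = -7 - v/10 (F(v) = -7 + v/(-10) = -7 + v*(-⅒) = -7 - v/10)
(J(123, F(12)) + 36275)*(1234 + 11961) = (165 + 36275)*(1234 + 11961) = 36440*13195 = 480825800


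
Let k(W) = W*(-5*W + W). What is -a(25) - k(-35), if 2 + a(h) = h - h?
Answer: 4902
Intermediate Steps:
a(h) = -2 (a(h) = -2 + (h - h) = -2 + 0 = -2)
k(W) = -4*W² (k(W) = W*(-4*W) = -4*W²)
-a(25) - k(-35) = -1*(-2) - (-4)*(-35)² = 2 - (-4)*1225 = 2 - 1*(-4900) = 2 + 4900 = 4902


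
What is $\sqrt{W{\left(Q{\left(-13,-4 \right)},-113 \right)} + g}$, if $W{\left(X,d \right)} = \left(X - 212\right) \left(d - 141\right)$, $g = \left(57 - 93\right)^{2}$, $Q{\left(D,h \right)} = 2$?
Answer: $2 \sqrt{13659} \approx 233.74$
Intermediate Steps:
$g = 1296$ ($g = \left(-36\right)^{2} = 1296$)
$W{\left(X,d \right)} = \left(-212 + X\right) \left(-141 + d\right)$
$\sqrt{W{\left(Q{\left(-13,-4 \right)},-113 \right)} + g} = \sqrt{\left(29892 - -23956 - 282 + 2 \left(-113\right)\right) + 1296} = \sqrt{\left(29892 + 23956 - 282 - 226\right) + 1296} = \sqrt{53340 + 1296} = \sqrt{54636} = 2 \sqrt{13659}$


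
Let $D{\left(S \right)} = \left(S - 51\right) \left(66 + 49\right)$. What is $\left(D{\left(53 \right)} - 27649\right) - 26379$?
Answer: $-53798$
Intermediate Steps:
$D{\left(S \right)} = -5865 + 115 S$ ($D{\left(S \right)} = \left(-51 + S\right) 115 = -5865 + 115 S$)
$\left(D{\left(53 \right)} - 27649\right) - 26379 = \left(\left(-5865 + 115 \cdot 53\right) - 27649\right) - 26379 = \left(\left(-5865 + 6095\right) - 27649\right) - 26379 = \left(230 - 27649\right) - 26379 = -27419 - 26379 = -53798$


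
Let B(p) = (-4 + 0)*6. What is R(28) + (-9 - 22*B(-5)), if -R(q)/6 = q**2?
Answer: -4185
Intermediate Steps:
B(p) = -24 (B(p) = -4*6 = -24)
R(q) = -6*q**2
R(28) + (-9 - 22*B(-5)) = -6*28**2 + (-9 - 22*(-24)) = -6*784 + (-9 + 528) = -4704 + 519 = -4185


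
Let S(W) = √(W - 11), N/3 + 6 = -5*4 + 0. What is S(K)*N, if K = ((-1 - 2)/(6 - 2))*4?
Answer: -78*I*√14 ≈ -291.85*I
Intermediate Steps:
N = -78 (N = -18 + 3*(-5*4 + 0) = -18 + 3*(-20 + 0) = -18 + 3*(-20) = -18 - 60 = -78)
K = -3 (K = -3/4*4 = -3*¼*4 = -¾*4 = -3)
S(W) = √(-11 + W)
S(K)*N = √(-11 - 3)*(-78) = √(-14)*(-78) = (I*√14)*(-78) = -78*I*√14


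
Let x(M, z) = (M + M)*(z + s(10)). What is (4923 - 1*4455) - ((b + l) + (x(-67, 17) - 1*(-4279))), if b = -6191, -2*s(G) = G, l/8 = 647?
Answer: -1188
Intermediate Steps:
l = 5176 (l = 8*647 = 5176)
s(G) = -G/2
x(M, z) = 2*M*(-5 + z) (x(M, z) = (M + M)*(z - ½*10) = (2*M)*(z - 5) = (2*M)*(-5 + z) = 2*M*(-5 + z))
(4923 - 1*4455) - ((b + l) + (x(-67, 17) - 1*(-4279))) = (4923 - 1*4455) - ((-6191 + 5176) + (2*(-67)*(-5 + 17) - 1*(-4279))) = (4923 - 4455) - (-1015 + (2*(-67)*12 + 4279)) = 468 - (-1015 + (-1608 + 4279)) = 468 - (-1015 + 2671) = 468 - 1*1656 = 468 - 1656 = -1188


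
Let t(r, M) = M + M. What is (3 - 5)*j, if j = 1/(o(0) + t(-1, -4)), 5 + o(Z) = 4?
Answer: 2/9 ≈ 0.22222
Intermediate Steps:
t(r, M) = 2*M
o(Z) = -1 (o(Z) = -5 + 4 = -1)
j = -⅑ (j = 1/(-1 + 2*(-4)) = 1/(-1 - 8) = 1/(-9) = -⅑ ≈ -0.11111)
(3 - 5)*j = (3 - 5)*(-⅑) = -2*(-⅑) = 2/9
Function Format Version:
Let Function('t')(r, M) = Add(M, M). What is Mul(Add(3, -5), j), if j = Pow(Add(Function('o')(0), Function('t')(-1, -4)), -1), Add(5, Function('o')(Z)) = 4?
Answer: Rational(2, 9) ≈ 0.22222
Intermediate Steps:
Function('t')(r, M) = Mul(2, M)
Function('o')(Z) = -1 (Function('o')(Z) = Add(-5, 4) = -1)
j = Rational(-1, 9) (j = Pow(Add(-1, Mul(2, -4)), -1) = Pow(Add(-1, -8), -1) = Pow(-9, -1) = Rational(-1, 9) ≈ -0.11111)
Mul(Add(3, -5), j) = Mul(Add(3, -5), Rational(-1, 9)) = Mul(-2, Rational(-1, 9)) = Rational(2, 9)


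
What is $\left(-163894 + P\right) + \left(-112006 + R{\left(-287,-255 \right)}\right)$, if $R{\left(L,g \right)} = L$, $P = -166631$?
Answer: $-442818$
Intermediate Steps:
$\left(-163894 + P\right) + \left(-112006 + R{\left(-287,-255 \right)}\right) = \left(-163894 - 166631\right) - 112293 = -330525 - 112293 = -442818$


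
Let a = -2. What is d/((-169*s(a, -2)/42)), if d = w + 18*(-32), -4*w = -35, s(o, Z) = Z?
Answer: -47649/676 ≈ -70.487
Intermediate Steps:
w = 35/4 (w = -¼*(-35) = 35/4 ≈ 8.7500)
d = -2269/4 (d = 35/4 + 18*(-32) = 35/4 - 576 = -2269/4 ≈ -567.25)
d/((-169*s(a, -2)/42)) = -2269/(4*((-(-338)/42))) = -2269/(4*((-169*(-1/21)))) = -2269/(4*169/21) = -2269/4*21/169 = -47649/676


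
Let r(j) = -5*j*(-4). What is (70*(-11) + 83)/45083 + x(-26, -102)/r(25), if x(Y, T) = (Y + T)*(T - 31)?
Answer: 191787373/5635375 ≈ 34.033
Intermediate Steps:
x(Y, T) = (-31 + T)*(T + Y) (x(Y, T) = (T + Y)*(-31 + T) = (-31 + T)*(T + Y))
r(j) = 20*j
(70*(-11) + 83)/45083 + x(-26, -102)/r(25) = (70*(-11) + 83)/45083 + ((-102)**2 - 31*(-102) - 31*(-26) - 102*(-26))/((20*25)) = (-770 + 83)*(1/45083) + (10404 + 3162 + 806 + 2652)/500 = -687*1/45083 + 17024*(1/500) = -687/45083 + 4256/125 = 191787373/5635375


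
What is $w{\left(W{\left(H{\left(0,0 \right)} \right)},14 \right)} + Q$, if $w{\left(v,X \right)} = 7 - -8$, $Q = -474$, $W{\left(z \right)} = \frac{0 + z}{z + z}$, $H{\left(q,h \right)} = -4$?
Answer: $-459$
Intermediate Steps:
$W{\left(z \right)} = \frac{1}{2}$ ($W{\left(z \right)} = \frac{z}{2 z} = z \frac{1}{2 z} = \frac{1}{2}$)
$w{\left(v,X \right)} = 15$ ($w{\left(v,X \right)} = 7 + 8 = 15$)
$w{\left(W{\left(H{\left(0,0 \right)} \right)},14 \right)} + Q = 15 - 474 = -459$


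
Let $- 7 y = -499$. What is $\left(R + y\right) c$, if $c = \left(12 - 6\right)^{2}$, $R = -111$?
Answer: $- \frac{10008}{7} \approx -1429.7$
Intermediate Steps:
$y = \frac{499}{7}$ ($y = \left(- \frac{1}{7}\right) \left(-499\right) = \frac{499}{7} \approx 71.286$)
$c = 36$ ($c = 6^{2} = 36$)
$\left(R + y\right) c = \left(-111 + \frac{499}{7}\right) 36 = \left(- \frac{278}{7}\right) 36 = - \frac{10008}{7}$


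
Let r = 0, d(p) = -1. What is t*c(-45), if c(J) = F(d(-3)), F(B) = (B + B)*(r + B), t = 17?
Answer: 34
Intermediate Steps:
F(B) = 2*B**2 (F(B) = (B + B)*(0 + B) = (2*B)*B = 2*B**2)
c(J) = 2 (c(J) = 2*(-1)**2 = 2*1 = 2)
t*c(-45) = 17*2 = 34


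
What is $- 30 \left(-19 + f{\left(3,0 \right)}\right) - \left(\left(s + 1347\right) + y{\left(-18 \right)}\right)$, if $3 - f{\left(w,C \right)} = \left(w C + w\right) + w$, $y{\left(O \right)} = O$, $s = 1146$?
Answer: $-1815$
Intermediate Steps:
$f{\left(w,C \right)} = 3 - 2 w - C w$ ($f{\left(w,C \right)} = 3 - \left(\left(w C + w\right) + w\right) = 3 - \left(\left(C w + w\right) + w\right) = 3 - \left(\left(w + C w\right) + w\right) = 3 - \left(2 w + C w\right) = 3 - 2 w - C w$)
$- 30 \left(-19 + f{\left(3,0 \right)}\right) - \left(\left(s + 1347\right) + y{\left(-18 \right)}\right) = - 30 \left(-19 - 3\right) - \left(\left(1146 + 1347\right) - 18\right) = - 30 \left(-19 + \left(3 - 6 + 0\right)\right) - \left(2493 - 18\right) = - 30 \left(-19 - 3\right) - 2475 = \left(-30\right) \left(-22\right) - 2475 = 660 - 2475 = -1815$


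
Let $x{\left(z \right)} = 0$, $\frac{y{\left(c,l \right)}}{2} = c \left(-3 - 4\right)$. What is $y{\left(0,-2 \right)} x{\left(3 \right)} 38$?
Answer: $0$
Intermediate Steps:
$y{\left(c,l \right)} = - 14 c$ ($y{\left(c,l \right)} = 2 c \left(-3 - 4\right) = 2 c \left(-7\right) = 2 \left(- 7 c\right) = - 14 c$)
$y{\left(0,-2 \right)} x{\left(3 \right)} 38 = \left(-14\right) 0 \cdot 0 \cdot 38 = 0 \cdot 0 \cdot 38 = 0 \cdot 38 = 0$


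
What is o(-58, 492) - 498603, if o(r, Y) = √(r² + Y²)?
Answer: -498603 + 2*√61357 ≈ -4.9811e+5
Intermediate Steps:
o(r, Y) = √(Y² + r²)
o(-58, 492) - 498603 = √(492² + (-58)²) - 498603 = √(242064 + 3364) - 498603 = √245428 - 498603 = 2*√61357 - 498603 = -498603 + 2*√61357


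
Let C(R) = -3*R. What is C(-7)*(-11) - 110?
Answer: -341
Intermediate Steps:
C(-7)*(-11) - 110 = -3*(-7)*(-11) - 110 = 21*(-11) - 110 = -231 - 110 = -341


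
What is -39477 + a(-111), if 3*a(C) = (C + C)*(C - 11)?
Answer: -30449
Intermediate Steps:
a(C) = 2*C*(-11 + C)/3 (a(C) = ((C + C)*(C - 11))/3 = ((2*C)*(-11 + C))/3 = (2*C*(-11 + C))/3 = 2*C*(-11 + C)/3)
-39477 + a(-111) = -39477 + (⅔)*(-111)*(-11 - 111) = -39477 + (⅔)*(-111)*(-122) = -39477 + 9028 = -30449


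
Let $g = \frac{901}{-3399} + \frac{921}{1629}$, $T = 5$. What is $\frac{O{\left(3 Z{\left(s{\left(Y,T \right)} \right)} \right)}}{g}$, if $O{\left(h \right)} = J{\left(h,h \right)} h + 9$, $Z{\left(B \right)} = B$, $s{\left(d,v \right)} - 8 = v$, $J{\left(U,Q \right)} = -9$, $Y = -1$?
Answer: $- \frac{105202449}{92375} \approx -1138.9$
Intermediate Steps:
$s{\left(d,v \right)} = 8 + v$
$g = \frac{184750}{615219}$ ($g = 901 \left(- \frac{1}{3399}\right) + 921 \cdot \frac{1}{1629} = - \frac{901}{3399} + \frac{307}{543} = \frac{184750}{615219} \approx 0.3003$)
$O{\left(h \right)} = 9 - 9 h$ ($O{\left(h \right)} = - 9 h + 9 = 9 - 9 h$)
$\frac{O{\left(3 Z{\left(s{\left(Y,T \right)} \right)} \right)}}{g} = \frac{9 - 9 \cdot 3 \left(8 + 5\right)}{\frac{184750}{615219}} = \left(9 - 9 \cdot 3 \cdot 13\right) \frac{615219}{184750} = \left(9 - 351\right) \frac{615219}{184750} = \left(-342\right) \frac{615219}{184750} = - \frac{105202449}{92375}$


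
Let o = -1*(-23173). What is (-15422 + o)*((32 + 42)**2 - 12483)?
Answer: -54311257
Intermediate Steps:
o = 23173
(-15422 + o)*((32 + 42)**2 - 12483) = (-15422 + 23173)*((32 + 42)**2 - 12483) = 7751*(74**2 - 12483) = 7751*(5476 - 12483) = 7751*(-7007) = -54311257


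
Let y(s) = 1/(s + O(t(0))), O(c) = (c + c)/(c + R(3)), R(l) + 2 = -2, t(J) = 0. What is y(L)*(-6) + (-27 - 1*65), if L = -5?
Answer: -454/5 ≈ -90.800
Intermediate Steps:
R(l) = -4 (R(l) = -2 - 2 = -4)
O(c) = 2*c/(-4 + c) (O(c) = (c + c)/(c - 4) = (2*c)/(-4 + c) = 2*c/(-4 + c))
y(s) = 1/s (y(s) = 1/(s + 2*0/(-4 + 0)) = 1/(s + 2*0/(-4)) = 1/(s + 2*0*(-¼)) = 1/(s + 0) = 1/s)
y(L)*(-6) + (-27 - 1*65) = -6/(-5) + (-27 - 1*65) = -⅕*(-6) + (-27 - 65) = 6/5 - 92 = -454/5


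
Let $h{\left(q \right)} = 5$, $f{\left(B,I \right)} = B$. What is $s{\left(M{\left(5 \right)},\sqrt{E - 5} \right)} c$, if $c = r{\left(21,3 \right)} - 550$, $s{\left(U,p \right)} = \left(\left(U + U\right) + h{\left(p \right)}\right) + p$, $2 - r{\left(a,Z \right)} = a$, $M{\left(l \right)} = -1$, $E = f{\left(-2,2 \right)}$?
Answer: $-1707 - 569 i \sqrt{7} \approx -1707.0 - 1505.4 i$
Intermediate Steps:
$E = -2$
$r{\left(a,Z \right)} = 2 - a$
$s{\left(U,p \right)} = 5 + p + 2 U$ ($s{\left(U,p \right)} = \left(\left(U + U\right) + 5\right) + p = \left(2 U + 5\right) + p = \left(5 + 2 U\right) + p = 5 + p + 2 U$)
$c = -569$ ($c = \left(2 - 21\right) - 550 = -19 - 550 = -569$)
$s{\left(M{\left(5 \right)},\sqrt{E - 5} \right)} c = \left(5 + \sqrt{-2 - 5} + 2 \left(-1\right)\right) \left(-569\right) = \left(5 + \sqrt{-7} - 2\right) \left(-569\right) = \left(5 + i \sqrt{7} - 2\right) \left(-569\right) = \left(3 + i \sqrt{7}\right) \left(-569\right) = -1707 - 569 i \sqrt{7}$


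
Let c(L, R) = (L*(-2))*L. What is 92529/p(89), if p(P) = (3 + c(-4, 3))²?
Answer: 92529/841 ≈ 110.02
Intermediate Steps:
c(L, R) = -2*L² (c(L, R) = (-2*L)*L = -2*L²)
p(P) = 841 (p(P) = (3 - 2*(-4)²)² = (3 - 2*16)² = (3 - 32)² = (-29)² = 841)
92529/p(89) = 92529/841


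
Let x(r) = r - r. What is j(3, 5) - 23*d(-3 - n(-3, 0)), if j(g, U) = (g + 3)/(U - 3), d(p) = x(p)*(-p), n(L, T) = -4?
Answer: 3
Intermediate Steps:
x(r) = 0
d(p) = 0 (d(p) = 0*(-p) = 0)
j(g, U) = (3 + g)/(-3 + U)
j(3, 5) - 23*d(-3 - n(-3, 0)) = (3 + 3)/(-3 + 5) - 23*0 = 6/2 + 0 = (½)*6 + 0 = 3 + 0 = 3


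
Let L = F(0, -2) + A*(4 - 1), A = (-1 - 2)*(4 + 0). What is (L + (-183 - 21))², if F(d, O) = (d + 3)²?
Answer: 53361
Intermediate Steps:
F(d, O) = (3 + d)²
A = -12 (A = -3*4 = -12)
L = -27 (L = (3 + 0)² - 12*(4 - 1) = 3² - 12*3 = 9 - 36 = -27)
(L + (-183 - 21))² = (-27 + (-183 - 21))² = (-27 - 204)² = (-231)² = 53361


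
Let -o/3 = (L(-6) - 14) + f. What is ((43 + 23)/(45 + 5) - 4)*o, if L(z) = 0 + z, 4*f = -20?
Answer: -201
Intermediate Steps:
f = -5 (f = (1/4)*(-20) = -5)
L(z) = z
o = 75 (o = -3*((-6 - 14) - 5) = -3*(-20 - 5) = -3*(-25) = 75)
((43 + 23)/(45 + 5) - 4)*o = ((43 + 23)/(45 + 5) - 4)*75 = (66/50 - 4)*75 = (66*(1/50) - 4)*75 = (33/25 - 4)*75 = -67/25*75 = -201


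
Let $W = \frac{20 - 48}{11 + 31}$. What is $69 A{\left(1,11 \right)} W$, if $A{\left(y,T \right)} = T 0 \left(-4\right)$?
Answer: $0$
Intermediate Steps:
$A{\left(y,T \right)} = 0$ ($A{\left(y,T \right)} = T 0 = 0$)
$W = - \frac{2}{3}$ ($W = - \frac{28}{42} = \left(-28\right) \frac{1}{42} = - \frac{2}{3} \approx -0.66667$)
$69 A{\left(1,11 \right)} W = 69 \cdot 0 \left(- \frac{2}{3}\right) = 0 \left(- \frac{2}{3}\right) = 0$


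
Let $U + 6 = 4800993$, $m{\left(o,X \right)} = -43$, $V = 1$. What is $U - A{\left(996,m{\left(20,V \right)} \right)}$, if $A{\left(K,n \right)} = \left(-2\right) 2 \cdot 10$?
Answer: $4801027$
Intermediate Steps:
$U = 4800987$ ($U = -6 + 4800993 = 4800987$)
$A{\left(K,n \right)} = -40$ ($A{\left(K,n \right)} = \left(-4\right) 10 = -40$)
$U - A{\left(996,m{\left(20,V \right)} \right)} = 4800987 - -40 = 4800987 + 40 = 4801027$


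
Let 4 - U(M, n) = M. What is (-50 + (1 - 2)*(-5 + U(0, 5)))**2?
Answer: 2401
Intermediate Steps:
U(M, n) = 4 - M
(-50 + (1 - 2)*(-5 + U(0, 5)))**2 = (-50 + (1 - 2)*(-5 + (4 - 1*0)))**2 = (-50 - (-5 + (4 + 0)))**2 = (-50 - (-5 + 4))**2 = (-50 - 1*(-1))**2 = (-50 + 1)**2 = (-49)**2 = 2401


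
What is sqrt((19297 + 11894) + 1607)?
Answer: 23*sqrt(62) ≈ 181.10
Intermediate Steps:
sqrt((19297 + 11894) + 1607) = sqrt(31191 + 1607) = sqrt(32798) = 23*sqrt(62)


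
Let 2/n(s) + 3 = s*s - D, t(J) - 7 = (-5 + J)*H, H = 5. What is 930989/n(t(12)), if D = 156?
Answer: 1494237345/2 ≈ 7.4712e+8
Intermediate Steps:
t(J) = -18 + 5*J (t(J) = 7 + (-5 + J)*5 = 7 + (-25 + 5*J) = -18 + 5*J)
n(s) = 2/(-159 + s²) (n(s) = 2/(-3 + (s*s - 1*156)) = 2/(-3 + (s² - 156)) = 2/(-3 + (-156 + s²)) = 2/(-159 + s²))
930989/n(t(12)) = 930989/((2/(-159 + (-18 + 5*12)²))) = 930989/((2/(-159 + (-18 + 60)²))) = 930989/((2/(-159 + 42²))) = 930989/((2/(-159 + 1764))) = 930989/((2/1605)) = 930989/((2*(1/1605))) = 930989/(2/1605) = 930989*(1605/2) = 1494237345/2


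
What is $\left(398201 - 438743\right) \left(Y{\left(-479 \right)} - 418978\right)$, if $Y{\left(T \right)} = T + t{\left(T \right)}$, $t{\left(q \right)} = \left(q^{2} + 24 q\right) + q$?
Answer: $8189119122$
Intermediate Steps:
$t{\left(q \right)} = q^{2} + 25 q$
$Y{\left(T \right)} = T + T \left(25 + T\right)$
$\left(398201 - 438743\right) \left(Y{\left(-479 \right)} - 418978\right) = \left(398201 - 438743\right) \left(- 479 \left(26 - 479\right) - 418978\right) = - 40542 \left(\left(-479\right) \left(-453\right) - 418978\right) = - 40542 \left(216987 - 418978\right) = \left(-40542\right) \left(-201991\right) = 8189119122$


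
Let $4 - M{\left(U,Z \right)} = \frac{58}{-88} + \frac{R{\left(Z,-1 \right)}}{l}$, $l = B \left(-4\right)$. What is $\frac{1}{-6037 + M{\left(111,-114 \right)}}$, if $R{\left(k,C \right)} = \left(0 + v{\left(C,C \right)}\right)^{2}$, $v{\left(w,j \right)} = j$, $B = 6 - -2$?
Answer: $- \frac{352}{2123373} \approx -0.00016577$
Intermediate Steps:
$B = 8$ ($B = 6 + 2 = 8$)
$l = -32$ ($l = 8 \left(-4\right) = -32$)
$R{\left(k,C \right)} = C^{2}$ ($R{\left(k,C \right)} = \left(0 + C\right)^{2} = C^{2}$)
$M{\left(U,Z \right)} = \frac{1651}{352}$ ($M{\left(U,Z \right)} = 4 - \left(\frac{58}{-88} + \frac{\left(-1\right)^{2}}{-32}\right) = 4 - \left(58 \left(- \frac{1}{88}\right) + 1 \left(- \frac{1}{32}\right)\right) = 4 - \left(- \frac{29}{44} - \frac{1}{32}\right) = 4 - - \frac{243}{352} = 4 + \frac{243}{352} = \frac{1651}{352}$)
$\frac{1}{-6037 + M{\left(111,-114 \right)}} = \frac{1}{-6037 + \frac{1651}{352}} = \frac{1}{- \frac{2123373}{352}} = - \frac{352}{2123373}$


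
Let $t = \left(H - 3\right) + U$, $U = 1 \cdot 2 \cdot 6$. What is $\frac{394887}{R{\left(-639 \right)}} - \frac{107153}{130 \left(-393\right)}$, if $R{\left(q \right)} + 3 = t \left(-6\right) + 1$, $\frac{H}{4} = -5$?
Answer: $\frac{10090817311}{1634880} \approx 6172.2$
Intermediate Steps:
$H = -20$ ($H = 4 \left(-5\right) = -20$)
$U = 12$ ($U = 2 \cdot 6 = 12$)
$t = -11$ ($t = \left(-20 - 3\right) + 12 = -23 + 12 = -11$)
$R{\left(q \right)} = 64$ ($R{\left(q \right)} = -3 + \left(\left(-11\right) \left(-6\right) + 1\right) = -3 + \left(66 + 1\right) = -3 + 67 = 64$)
$\frac{394887}{R{\left(-639 \right)}} - \frac{107153}{130 \left(-393\right)} = \frac{394887}{64} - \frac{107153}{130 \left(-393\right)} = 394887 \cdot \frac{1}{64} - \frac{107153}{-51090} = \frac{394887}{64} - - \frac{107153}{51090} = \frac{394887}{64} + \frac{107153}{51090} = \frac{10090817311}{1634880}$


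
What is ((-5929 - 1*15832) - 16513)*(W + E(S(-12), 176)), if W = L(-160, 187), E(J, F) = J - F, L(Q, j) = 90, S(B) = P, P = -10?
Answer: 3674304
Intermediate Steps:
S(B) = -10
W = 90
((-5929 - 1*15832) - 16513)*(W + E(S(-12), 176)) = ((-5929 - 1*15832) - 16513)*(90 + (-10 - 1*176)) = ((-5929 - 15832) - 16513)*(90 + (-10 - 176)) = (-21761 - 16513)*(90 - 186) = -38274*(-96) = 3674304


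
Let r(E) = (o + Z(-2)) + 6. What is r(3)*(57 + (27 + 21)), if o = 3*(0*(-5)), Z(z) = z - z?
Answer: 630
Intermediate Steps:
Z(z) = 0
o = 0 (o = 3*0 = 0)
r(E) = 6 (r(E) = (0 + 0) + 6 = 0 + 6 = 6)
r(3)*(57 + (27 + 21)) = 6*(57 + (27 + 21)) = 6*(57 + 48) = 6*105 = 630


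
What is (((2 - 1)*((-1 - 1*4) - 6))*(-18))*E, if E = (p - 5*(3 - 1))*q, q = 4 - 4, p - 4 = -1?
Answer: 0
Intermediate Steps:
p = 3 (p = 4 - 1 = 3)
q = 0
E = 0 (E = (3 - 5*(3 - 1))*0 = (3 - 5*2)*0 = (3 - 10)*0 = -7*0 = 0)
(((2 - 1)*((-1 - 1*4) - 6))*(-18))*E = (((2 - 1)*((-1 - 1*4) - 6))*(-18))*0 = ((1*((-1 - 4) - 6))*(-18))*0 = ((1*(-5 - 6))*(-18))*0 = ((1*(-11))*(-18))*0 = -11*(-18)*0 = 198*0 = 0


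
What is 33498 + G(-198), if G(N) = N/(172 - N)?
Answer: 6197031/185 ≈ 33497.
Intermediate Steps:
33498 + G(-198) = 33498 - 1*(-198)/(-172 - 198) = 33498 - 1*(-198)/(-370) = 33498 - 1*(-198)*(-1/370) = 33498 - 99/185 = 6197031/185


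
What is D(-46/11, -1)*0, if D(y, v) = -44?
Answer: 0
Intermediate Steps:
D(-46/11, -1)*0 = -44*0 = 0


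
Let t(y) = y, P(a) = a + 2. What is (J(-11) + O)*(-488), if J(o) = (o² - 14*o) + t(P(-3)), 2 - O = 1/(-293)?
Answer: -39464072/293 ≈ -1.3469e+5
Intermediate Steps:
P(a) = 2 + a
O = 587/293 (O = 2 - 1/(-293) = 2 - 1*(-1/293) = 2 + 1/293 = 587/293 ≈ 2.0034)
J(o) = -1 + o² - 14*o (J(o) = (o² - 14*o) + (2 - 3) = (o² - 14*o) - 1 = -1 + o² - 14*o)
(J(-11) + O)*(-488) = ((-1 + (-11)² - 14*(-11)) + 587/293)*(-488) = ((-1 + 121 + 154) + 587/293)*(-488) = (274 + 587/293)*(-488) = (80869/293)*(-488) = -39464072/293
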